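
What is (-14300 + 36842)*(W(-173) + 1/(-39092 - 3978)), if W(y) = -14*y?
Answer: 1175740440069/21535 ≈ 5.4597e+7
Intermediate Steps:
(-14300 + 36842)*(W(-173) + 1/(-39092 - 3978)) = (-14300 + 36842)*(-14*(-173) + 1/(-39092 - 3978)) = 22542*(2422 + 1/(-43070)) = 22542*(2422 - 1/43070) = 22542*(104315539/43070) = 1175740440069/21535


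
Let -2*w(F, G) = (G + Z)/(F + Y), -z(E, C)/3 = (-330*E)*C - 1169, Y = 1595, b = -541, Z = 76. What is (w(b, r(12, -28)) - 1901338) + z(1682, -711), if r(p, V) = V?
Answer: -624938107409/527 ≈ -1.1858e+9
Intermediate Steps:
z(E, C) = 3507 + 990*C*E (z(E, C) = -3*((-330*E)*C - 1169) = -3*(-330*C*E - 1169) = -3*(-1169 - 330*C*E) = 3507 + 990*C*E)
w(F, G) = -(76 + G)/(2*(1595 + F)) (w(F, G) = -(G + 76)/(2*(F + 1595)) = -(76 + G)/(2*(1595 + F)))
(w(b, r(12, -28)) - 1901338) + z(1682, -711) = ((-76 - 1*(-28))/(2*(1595 - 541)) - 1901338) + (3507 + 990*(-711)*1682) = ((½)*(-76 + 28)/1054 - 1901338) + (3507 - 1183942980) = ((½)*(1/1054)*(-48) - 1901338) - 1183939473 = (-12/527 - 1901338) - 1183939473 = -1002005138/527 - 1183939473 = -624938107409/527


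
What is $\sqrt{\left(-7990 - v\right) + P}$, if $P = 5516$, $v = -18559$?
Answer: $\sqrt{16085} \approx 126.83$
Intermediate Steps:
$\sqrt{\left(-7990 - v\right) + P} = \sqrt{\left(-7990 - -18559\right) + 5516} = \sqrt{\left(-7990 + 18559\right) + 5516} = \sqrt{10569 + 5516} = \sqrt{16085}$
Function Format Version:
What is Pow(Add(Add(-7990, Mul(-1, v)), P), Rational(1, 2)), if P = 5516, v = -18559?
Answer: Pow(16085, Rational(1, 2)) ≈ 126.83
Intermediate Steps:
Pow(Add(Add(-7990, Mul(-1, v)), P), Rational(1, 2)) = Pow(Add(Add(-7990, Mul(-1, -18559)), 5516), Rational(1, 2)) = Pow(Add(Add(-7990, 18559), 5516), Rational(1, 2)) = Pow(Add(10569, 5516), Rational(1, 2)) = Pow(16085, Rational(1, 2))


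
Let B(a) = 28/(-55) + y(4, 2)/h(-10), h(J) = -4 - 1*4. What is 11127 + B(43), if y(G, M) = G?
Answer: 1223859/110 ≈ 11126.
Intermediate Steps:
h(J) = -8 (h(J) = -4 - 4 = -8)
B(a) = -111/110 (B(a) = 28/(-55) + 4/(-8) = 28*(-1/55) + 4*(-⅛) = -28/55 - ½ = -111/110)
11127 + B(43) = 11127 - 111/110 = 1223859/110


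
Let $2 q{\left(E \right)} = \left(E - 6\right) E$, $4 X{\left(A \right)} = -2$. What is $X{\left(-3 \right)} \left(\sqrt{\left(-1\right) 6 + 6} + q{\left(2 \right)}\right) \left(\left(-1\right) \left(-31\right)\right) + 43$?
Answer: $105$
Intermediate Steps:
$X{\left(A \right)} = - \frac{1}{2}$ ($X{\left(A \right)} = \frac{1}{4} \left(-2\right) = - \frac{1}{2}$)
$q{\left(E \right)} = \frac{E \left(-6 + E\right)}{2}$ ($q{\left(E \right)} = \frac{\left(E - 6\right) E}{2} = \frac{\left(-6 + E\right) E}{2} = \frac{E \left(-6 + E\right)}{2}$)
$X{\left(-3 \right)} \left(\sqrt{\left(-1\right) 6 + 6} + q{\left(2 \right)}\right) \left(\left(-1\right) \left(-31\right)\right) + 43 = - \frac{\sqrt{\left(-1\right) 6 + 6} + \frac{1}{2} \cdot 2 \left(-6 + 2\right)}{2} \left(\left(-1\right) \left(-31\right)\right) + 43 = - \frac{\sqrt{-6 + 6} + \frac{1}{2} \cdot 2 \left(-4\right)}{2} \cdot 31 + 43 = - \frac{\sqrt{0} - 4}{2} \cdot 31 + 43 = - \frac{0 - 4}{2} \cdot 31 + 43 = \left(- \frac{1}{2}\right) \left(-4\right) 31 + 43 = 2 \cdot 31 + 43 = 62 + 43 = 105$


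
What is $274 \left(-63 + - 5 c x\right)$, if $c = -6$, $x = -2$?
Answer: $-33702$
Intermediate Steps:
$274 \left(-63 + - 5 c x\right) = 274 \left(-63 + \left(-5\right) \left(-6\right) \left(-2\right)\right) = 274 \left(-63 + 30 \left(-2\right)\right) = 274 \left(-63 - 60\right) = 274 \left(-123\right) = -33702$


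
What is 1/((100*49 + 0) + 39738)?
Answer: 1/44638 ≈ 2.2402e-5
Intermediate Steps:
1/((100*49 + 0) + 39738) = 1/((4900 + 0) + 39738) = 1/(4900 + 39738) = 1/44638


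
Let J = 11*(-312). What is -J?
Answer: 3432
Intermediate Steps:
J = -3432
-J = -1*(-3432) = 3432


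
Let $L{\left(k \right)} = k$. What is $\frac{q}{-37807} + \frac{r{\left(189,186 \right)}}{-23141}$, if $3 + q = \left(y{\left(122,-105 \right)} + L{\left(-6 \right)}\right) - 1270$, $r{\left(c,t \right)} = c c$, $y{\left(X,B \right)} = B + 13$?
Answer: $- \frac{1318777536}{874891787} \approx -1.5074$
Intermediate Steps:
$y{\left(X,B \right)} = 13 + B$
$r{\left(c,t \right)} = c^{2}$
$q = -1371$ ($q = -3 + \left(\left(\left(13 - 105\right) - 6\right) - 1270\right) = -3 - 1368 = -1371$)
$\frac{q}{-37807} + \frac{r{\left(189,186 \right)}}{-23141} = - \frac{1371}{-37807} + \frac{189^{2}}{-23141} = \left(-1371\right) \left(- \frac{1}{37807}\right) + 35721 \left(- \frac{1}{23141}\right) = \frac{1371}{37807} - \frac{35721}{23141} = - \frac{1318777536}{874891787}$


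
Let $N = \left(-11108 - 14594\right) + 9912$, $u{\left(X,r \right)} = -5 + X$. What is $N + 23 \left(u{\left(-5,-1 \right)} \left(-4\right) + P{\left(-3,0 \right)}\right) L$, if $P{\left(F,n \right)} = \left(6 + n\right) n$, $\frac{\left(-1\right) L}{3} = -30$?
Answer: $67010$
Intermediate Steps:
$L = 90$ ($L = \left(-3\right) \left(-30\right) = 90$)
$P{\left(F,n \right)} = n \left(6 + n\right)$
$N = -15790$ ($N = -25702 + 9912 = -15790$)
$N + 23 \left(u{\left(-5,-1 \right)} \left(-4\right) + P{\left(-3,0 \right)}\right) L = -15790 + 23 \left(\left(-5 - 5\right) \left(-4\right) + 0 \left(6 + 0\right)\right) 90 = -15790 + 23 \left(\left(-10\right) \left(-4\right) + 0 \cdot 6\right) 90 = -15790 + 23 \left(40 + 0\right) 90 = -15790 + 23 \cdot 40 \cdot 90 = -15790 + 920 \cdot 90 = -15790 + 82800 = 67010$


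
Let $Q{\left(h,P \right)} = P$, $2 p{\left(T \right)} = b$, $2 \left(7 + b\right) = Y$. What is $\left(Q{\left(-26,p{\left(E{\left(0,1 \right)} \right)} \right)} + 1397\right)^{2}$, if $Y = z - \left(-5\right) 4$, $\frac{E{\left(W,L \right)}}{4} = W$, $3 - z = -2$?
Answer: $\frac{31348801}{16} \approx 1.9593 \cdot 10^{6}$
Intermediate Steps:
$z = 5$ ($z = 3 - -2 = 3 + 2 = 5$)
$E{\left(W,L \right)} = 4 W$
$Y = 25$ ($Y = 5 - \left(-5\right) 4 = 5 - -20 = 5 + 20 = 25$)
$b = \frac{11}{2}$ ($b = -7 + \frac{1}{2} \cdot 25 = -7 + \frac{25}{2} = \frac{11}{2} \approx 5.5$)
$p{\left(T \right)} = \frac{11}{4}$ ($p{\left(T \right)} = \frac{1}{2} \cdot \frac{11}{2} = \frac{11}{4}$)
$\left(Q{\left(-26,p{\left(E{\left(0,1 \right)} \right)} \right)} + 1397\right)^{2} = \left(\frac{11}{4} + 1397\right)^{2} = \left(\frac{5599}{4}\right)^{2} = \frac{31348801}{16}$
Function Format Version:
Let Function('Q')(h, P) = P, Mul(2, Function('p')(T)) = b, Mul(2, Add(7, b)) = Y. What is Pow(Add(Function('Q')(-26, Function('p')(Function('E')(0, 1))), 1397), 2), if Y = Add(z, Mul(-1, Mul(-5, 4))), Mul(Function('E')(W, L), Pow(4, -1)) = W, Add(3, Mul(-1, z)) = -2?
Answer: Rational(31348801, 16) ≈ 1.9593e+6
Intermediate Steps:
z = 5 (z = Add(3, Mul(-1, -2)) = Add(3, 2) = 5)
Function('E')(W, L) = Mul(4, W)
Y = 25 (Y = Add(5, Mul(-1, Mul(-5, 4))) = Add(5, Mul(-1, -20)) = Add(5, 20) = 25)
b = Rational(11, 2) (b = Add(-7, Mul(Rational(1, 2), 25)) = Add(-7, Rational(25, 2)) = Rational(11, 2) ≈ 5.5000)
Function('p')(T) = Rational(11, 4) (Function('p')(T) = Mul(Rational(1, 2), Rational(11, 2)) = Rational(11, 4))
Pow(Add(Function('Q')(-26, Function('p')(Function('E')(0, 1))), 1397), 2) = Pow(Add(Rational(11, 4), 1397), 2) = Pow(Rational(5599, 4), 2) = Rational(31348801, 16)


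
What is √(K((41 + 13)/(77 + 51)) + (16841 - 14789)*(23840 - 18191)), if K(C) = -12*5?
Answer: 2*√2897922 ≈ 3404.7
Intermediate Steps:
K(C) = -60
√(K((41 + 13)/(77 + 51)) + (16841 - 14789)*(23840 - 18191)) = √(-60 + (16841 - 14789)*(23840 - 18191)) = √(-60 + 2052*5649) = √(-60 + 11591748) = √11591688 = 2*√2897922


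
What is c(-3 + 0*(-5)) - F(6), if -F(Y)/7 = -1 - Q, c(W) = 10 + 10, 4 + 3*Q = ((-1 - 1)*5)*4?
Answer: 347/3 ≈ 115.67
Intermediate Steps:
Q = -44/3 (Q = -4/3 + (((-1 - 1)*5)*4)/3 = -4/3 + (-2*5*4)/3 = -4/3 + (-10*4)/3 = -4/3 + (1/3)*(-40) = -4/3 - 40/3 = -44/3 ≈ -14.667)
c(W) = 20
F(Y) = -287/3 (F(Y) = -7*(-1 - 1*(-44/3)) = -7*(-1 + 44/3) = -7*41/3 = -287/3)
c(-3 + 0*(-5)) - F(6) = 20 - 1*(-287/3) = 20 + 287/3 = 347/3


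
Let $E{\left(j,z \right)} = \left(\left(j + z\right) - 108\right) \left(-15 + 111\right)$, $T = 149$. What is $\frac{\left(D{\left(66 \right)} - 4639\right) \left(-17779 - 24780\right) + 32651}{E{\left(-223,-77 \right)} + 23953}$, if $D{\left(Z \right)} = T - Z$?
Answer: $- \frac{38786291}{3043} \approx -12746.0$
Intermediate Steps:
$D{\left(Z \right)} = 149 - Z$
$E{\left(j,z \right)} = -10368 + 96 j + 96 z$ ($E{\left(j,z \right)} = \left(-108 + j + z\right) 96 = -10368 + 96 j + 96 z$)
$\frac{\left(D{\left(66 \right)} - 4639\right) \left(-17779 - 24780\right) + 32651}{E{\left(-223,-77 \right)} + 23953} = \frac{\left(\left(149 - 66\right) - 4639\right) \left(-17779 - 24780\right) + 32651}{\left(-10368 + 96 \left(-223\right) + 96 \left(-77\right)\right) + 23953} = \frac{\left(\left(149 - 66\right) - 4639\right) \left(-42559\right) + 32651}{\left(-10368 - 21408 - 7392\right) + 23953} = \frac{\left(83 - 4639\right) \left(-42559\right) + 32651}{-39168 + 23953} = \frac{\left(-4556\right) \left(-42559\right) + 32651}{-15215} = \left(193898804 + 32651\right) \left(- \frac{1}{15215}\right) = 193931455 \left(- \frac{1}{15215}\right) = - \frac{38786291}{3043}$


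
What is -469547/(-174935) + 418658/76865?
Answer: 21865933477/2689275755 ≈ 8.1308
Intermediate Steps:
-469547/(-174935) + 418658/76865 = -469547*(-1/174935) + 418658*(1/76865) = 469547/174935 + 418658/76865 = 21865933477/2689275755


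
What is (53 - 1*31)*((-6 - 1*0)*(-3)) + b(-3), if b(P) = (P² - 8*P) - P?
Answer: 432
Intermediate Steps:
b(P) = P² - 9*P
(53 - 1*31)*((-6 - 1*0)*(-3)) + b(-3) = (53 - 1*31)*((-6 - 1*0)*(-3)) - 3*(-9 - 3) = (53 - 31)*((-6 + 0)*(-3)) - 3*(-12) = 22*(-6*(-3)) + 36 = 22*18 + 36 = 396 + 36 = 432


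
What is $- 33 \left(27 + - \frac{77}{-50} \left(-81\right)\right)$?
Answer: $\frac{161271}{50} \approx 3225.4$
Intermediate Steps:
$- 33 \left(27 + - \frac{77}{-50} \left(-81\right)\right) = - 33 \left(27 + \left(-77\right) \left(- \frac{1}{50}\right) \left(-81\right)\right) = - 33 \left(27 + \frac{77}{50} \left(-81\right)\right) = - 33 \left(27 - \frac{6237}{50}\right) = \left(-33\right) \left(- \frac{4887}{50}\right) = \frac{161271}{50}$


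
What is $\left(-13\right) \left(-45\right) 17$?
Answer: $9945$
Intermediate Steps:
$\left(-13\right) \left(-45\right) 17 = 585 \cdot 17 = 9945$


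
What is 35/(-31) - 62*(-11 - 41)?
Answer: 99909/31 ≈ 3222.9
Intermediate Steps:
35/(-31) - 62*(-11 - 41) = 35*(-1/31) - 62*(-52) = -35/31 + 3224 = 99909/31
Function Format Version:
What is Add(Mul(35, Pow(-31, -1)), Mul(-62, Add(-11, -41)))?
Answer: Rational(99909, 31) ≈ 3222.9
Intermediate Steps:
Add(Mul(35, Pow(-31, -1)), Mul(-62, Add(-11, -41))) = Add(Mul(35, Rational(-1, 31)), Mul(-62, -52)) = Add(Rational(-35, 31), 3224) = Rational(99909, 31)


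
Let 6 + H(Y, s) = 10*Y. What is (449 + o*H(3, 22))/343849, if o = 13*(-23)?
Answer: -6727/343849 ≈ -0.019564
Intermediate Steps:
H(Y, s) = -6 + 10*Y
o = -299
(449 + o*H(3, 22))/343849 = (449 - 299*(-6 + 10*3))/343849 = (449 - 299*(-6 + 30))*(1/343849) = (449 - 299*24)*(1/343849) = (449 - 7176)*(1/343849) = -6727*1/343849 = -6727/343849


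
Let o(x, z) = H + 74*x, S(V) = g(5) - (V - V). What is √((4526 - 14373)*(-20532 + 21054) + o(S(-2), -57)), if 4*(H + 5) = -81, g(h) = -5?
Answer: I*√20562117/2 ≈ 2267.3*I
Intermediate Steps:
H = -101/4 (H = -5 + (¼)*(-81) = -5 - 81/4 = -101/4 ≈ -25.250)
S(V) = -5 (S(V) = -5 - (V - V) = -5 - 1*0 = -5 + 0 = -5)
o(x, z) = -101/4 + 74*x
√((4526 - 14373)*(-20532 + 21054) + o(S(-2), -57)) = √((4526 - 14373)*(-20532 + 21054) + (-101/4 + 74*(-5))) = √(-9847*522 + (-101/4 - 370)) = √(-5140134 - 1581/4) = √(-20562117/4) = I*√20562117/2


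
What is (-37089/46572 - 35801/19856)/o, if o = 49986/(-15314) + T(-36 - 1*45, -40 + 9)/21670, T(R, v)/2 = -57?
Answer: 16618737461918735/20901723767886144 ≈ 0.79509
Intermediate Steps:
T(R, v) = -114 (T(R, v) = 2*(-57) = -114)
o = -271235604/82963595 (o = 49986/(-15314) - 114/21670 = 49986*(-1/15314) - 114*1/21670 = -24993/7657 - 57/10835 = -271235604/82963595 ≈ -3.2693)
(-37089/46572 - 35801/19856)/o = (-37089/46572 - 35801/19856)/(-271235604/82963595) = (-37089*1/46572 - 35801*1/19856)*(-82963595/271235604) = (-12363/15524 - 35801/19856)*(-82963595/271235604) = -200313613/77061136*(-82963595/271235604) = 16618737461918735/20901723767886144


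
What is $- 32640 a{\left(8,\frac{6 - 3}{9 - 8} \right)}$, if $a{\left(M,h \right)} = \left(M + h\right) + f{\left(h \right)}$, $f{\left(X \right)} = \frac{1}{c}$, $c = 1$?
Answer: $-391680$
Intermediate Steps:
$f{\left(X \right)} = 1$ ($f{\left(X \right)} = 1^{-1} = 1$)
$a{\left(M,h \right)} = 1 + M + h$ ($a{\left(M,h \right)} = \left(M + h\right) + 1 = 1 + M + h$)
$- 32640 a{\left(8,\frac{6 - 3}{9 - 8} \right)} = - 32640 \left(1 + 8 + \frac{6 - 3}{9 - 8}\right) = - 32640 \left(1 + 8 + \frac{3}{1}\right) = - 32640 \left(1 + 8 + 3 \cdot 1\right) = - 32640 \left(1 + 8 + 3\right) = \left(-32640\right) 12 = -391680$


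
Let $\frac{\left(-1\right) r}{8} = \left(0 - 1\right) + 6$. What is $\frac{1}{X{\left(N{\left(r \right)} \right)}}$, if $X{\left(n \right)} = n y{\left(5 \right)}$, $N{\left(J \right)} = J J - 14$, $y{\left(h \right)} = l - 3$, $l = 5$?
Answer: $\frac{1}{3172} \approx 0.00031526$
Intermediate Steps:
$r = -40$ ($r = - 8 \left(\left(0 - 1\right) + 6\right) = - 8 \left(-1 + 6\right) = \left(-8\right) 5 = -40$)
$y{\left(h \right)} = 2$ ($y{\left(h \right)} = 5 - 3 = 2$)
$N{\left(J \right)} = -14 + J^{2}$ ($N{\left(J \right)} = J^{2} - 14 = -14 + J^{2}$)
$X{\left(n \right)} = 2 n$ ($X{\left(n \right)} = n 2 = 2 n$)
$\frac{1}{X{\left(N{\left(r \right)} \right)}} = \frac{1}{2 \left(-14 + \left(-40\right)^{2}\right)} = \frac{1}{2 \left(-14 + 1600\right)} = \frac{1}{2 \cdot 1586} = \frac{1}{3172}$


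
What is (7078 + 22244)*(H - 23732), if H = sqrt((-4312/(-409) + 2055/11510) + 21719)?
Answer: -695869704 + 14661*sqrt(19262444985375270)/470759 ≈ -6.9155e+8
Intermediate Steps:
H = sqrt(19262444985375270)/941518 (H = sqrt((-4312*(-1/409) + 2055*(1/11510)) + 21719) = sqrt((4312/409 + 411/2302) + 21719) = sqrt(10094323/941518 + 21719) = sqrt(20458923765/941518) = sqrt(19262444985375270)/941518 ≈ 147.41)
(7078 + 22244)*(H - 23732) = (7078 + 22244)*(sqrt(19262444985375270)/941518 - 23732) = 29322*(-23732 + sqrt(19262444985375270)/941518) = -695869704 + 14661*sqrt(19262444985375270)/470759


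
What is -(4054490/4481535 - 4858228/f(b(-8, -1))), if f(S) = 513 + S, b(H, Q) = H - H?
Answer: 1451349257774/153268497 ≈ 9469.3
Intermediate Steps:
b(H, Q) = 0
-(4054490/4481535 - 4858228/f(b(-8, -1))) = -(4054490/4481535 - 4858228/(513 + 0)) = -(4054490*(1/4481535) - 4858228/513) = -(810898/896307 - 4858228*1/513) = -(810898/896307 - 4858228/513) = -1*(-1451349257774/153268497) = 1451349257774/153268497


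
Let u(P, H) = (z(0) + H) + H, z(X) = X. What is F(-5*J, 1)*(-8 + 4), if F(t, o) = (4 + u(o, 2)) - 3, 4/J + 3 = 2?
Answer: -20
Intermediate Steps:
J = -4 (J = 4/(-3 + 2) = 4/(-1) = 4*(-1) = -4)
u(P, H) = 2*H (u(P, H) = (0 + H) + H = H + H = 2*H)
F(t, o) = 5 (F(t, o) = (4 + 2*2) - 3 = (4 + 4) - 3 = 8 - 3 = 5)
F(-5*J, 1)*(-8 + 4) = 5*(-8 + 4) = 5*(-4) = -20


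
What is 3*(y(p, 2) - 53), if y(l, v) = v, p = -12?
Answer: -153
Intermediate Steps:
3*(y(p, 2) - 53) = 3*(2 - 53) = 3*(-51) = -153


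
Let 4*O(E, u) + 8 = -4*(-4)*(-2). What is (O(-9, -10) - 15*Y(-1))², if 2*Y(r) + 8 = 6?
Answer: 25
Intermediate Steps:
O(E, u) = -10 (O(E, u) = -2 + (-4*(-4)*(-2))/4 = -2 + (16*(-2))/4 = -2 + (¼)*(-32) = -2 - 8 = -10)
Y(r) = -1 (Y(r) = -4 + (½)*6 = -4 + 3 = -1)
(O(-9, -10) - 15*Y(-1))² = (-10 - 15*(-1))² = (-10 + 15)² = 5² = 25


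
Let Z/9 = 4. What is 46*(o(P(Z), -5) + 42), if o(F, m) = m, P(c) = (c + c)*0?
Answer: 1702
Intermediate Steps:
Z = 36 (Z = 9*4 = 36)
P(c) = 0 (P(c) = (2*c)*0 = 0)
46*(o(P(Z), -5) + 42) = 46*(-5 + 42) = 46*37 = 1702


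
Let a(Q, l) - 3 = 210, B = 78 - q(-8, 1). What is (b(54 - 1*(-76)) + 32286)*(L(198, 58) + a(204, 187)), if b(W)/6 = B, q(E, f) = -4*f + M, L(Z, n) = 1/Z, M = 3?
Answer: 76758500/11 ≈ 6.9780e+6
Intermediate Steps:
q(E, f) = 3 - 4*f (q(E, f) = -4*f + 3 = 3 - 4*f)
B = 79 (B = 78 - (3 - 4*1) = 78 - (3 - 4) = 78 - 1*(-1) = 78 + 1 = 79)
a(Q, l) = 213 (a(Q, l) = 3 + 210 = 213)
b(W) = 474 (b(W) = 6*79 = 474)
(b(54 - 1*(-76)) + 32286)*(L(198, 58) + a(204, 187)) = (474 + 32286)*(1/198 + 213) = 32760*(1/198 + 213) = 32760*(42175/198) = 76758500/11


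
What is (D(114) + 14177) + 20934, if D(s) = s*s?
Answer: 48107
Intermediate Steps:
D(s) = s²
(D(114) + 14177) + 20934 = (114² + 14177) + 20934 = (12996 + 14177) + 20934 = 27173 + 20934 = 48107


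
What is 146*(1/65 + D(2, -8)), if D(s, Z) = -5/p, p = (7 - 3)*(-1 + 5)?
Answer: -22557/520 ≈ -43.379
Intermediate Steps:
p = 16 (p = 4*4 = 16)
D(s, Z) = -5/16
146*(1/65 + D(2, -8)) = 146*(1/65 - 5/16) = 146*(-309/1040) = -22557/520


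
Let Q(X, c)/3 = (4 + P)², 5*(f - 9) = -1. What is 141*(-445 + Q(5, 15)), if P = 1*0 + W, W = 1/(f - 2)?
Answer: -64123557/1156 ≈ -55470.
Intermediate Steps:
f = 44/5 (f = 9 + (⅕)*(-1) = 9 - ⅕ = 44/5 ≈ 8.8000)
W = 5/34 (W = 1/(44/5 - 2) = 1/(34/5) = 5/34 ≈ 0.14706)
P = 5/34 (P = 1*0 + 5/34 = 0 + 5/34 = 5/34 ≈ 0.14706)
Q(X, c) = 59643/1156 (Q(X, c) = 3*(4 + 5/34)² = 3*(141/34)² = 3*(19881/1156) = 59643/1156)
141*(-445 + Q(5, 15)) = 141*(-445 + 59643/1156) = 141*(-454777/1156) = -64123557/1156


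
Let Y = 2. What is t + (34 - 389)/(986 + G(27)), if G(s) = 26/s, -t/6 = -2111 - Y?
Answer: 337833759/26648 ≈ 12678.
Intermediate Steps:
t = 12678 (t = -6*(-2111 - 1*2) = -6*(-2111 - 2) = -6*(-2113) = 12678)
t + (34 - 389)/(986 + G(27)) = 12678 + (34 - 389)/(986 + 26/27) = 12678 - 355/(986 + 26*(1/27)) = 12678 - 355/(986 + 26/27) = 12678 - 355/26648/27 = 12678 - 355*27/26648 = 12678 - 9585/26648 = 337833759/26648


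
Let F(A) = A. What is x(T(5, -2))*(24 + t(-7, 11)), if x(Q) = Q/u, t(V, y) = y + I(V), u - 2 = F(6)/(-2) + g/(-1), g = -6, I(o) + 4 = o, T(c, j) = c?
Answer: 24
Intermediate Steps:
I(o) = -4 + o
u = 5 (u = 2 + (6/(-2) - 6/(-1)) = 2 + (6*(-½) - 6*(-1)) = 2 + (-3 + 6) = 2 + 3 = 5)
t(V, y) = -4 + V + y (t(V, y) = y + (-4 + V) = -4 + V + y)
x(Q) = Q/5
x(T(5, -2))*(24 + t(-7, 11)) = ((⅕)*5)*(24 + (-4 - 7 + 11)) = 1*(24 + 0) = 1*24 = 24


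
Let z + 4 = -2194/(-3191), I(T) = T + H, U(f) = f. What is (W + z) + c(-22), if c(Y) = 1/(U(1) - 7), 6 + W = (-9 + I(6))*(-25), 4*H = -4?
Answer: 1733113/19146 ≈ 90.521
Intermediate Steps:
H = -1 (H = (¼)*(-4) = -1)
I(T) = -1 + T (I(T) = T - 1 = -1 + T)
z = -10570/3191 (z = -4 - 2194/(-3191) = -4 - 2194*(-1/3191) = -4 + 2194/3191 = -10570/3191 ≈ -3.3124)
W = 94 (W = -6 + (-9 + (-1 + 6))*(-25) = -6 + (-9 + 5)*(-25) = -6 - 4*(-25) = -6 + 100 = 94)
c(Y) = -⅙ (c(Y) = 1/(1 - 7) = 1/(-6) = -⅙)
(W + z) + c(-22) = (94 - 10570/3191) - ⅙ = 289384/3191 - ⅙ = 1733113/19146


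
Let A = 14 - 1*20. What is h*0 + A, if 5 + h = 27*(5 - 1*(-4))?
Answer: -6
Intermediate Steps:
h = 238 (h = -5 + 27*(5 - 1*(-4)) = -5 + 27*(5 + 4) = -5 + 27*9 = -5 + 243 = 238)
A = -6 (A = 14 - 20 = -6)
h*0 + A = 238*0 - 6 = 0 - 6 = -6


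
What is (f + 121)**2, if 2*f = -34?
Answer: 10816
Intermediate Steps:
f = -17 (f = (1/2)*(-34) = -17)
(f + 121)**2 = (-17 + 121)**2 = 104**2 = 10816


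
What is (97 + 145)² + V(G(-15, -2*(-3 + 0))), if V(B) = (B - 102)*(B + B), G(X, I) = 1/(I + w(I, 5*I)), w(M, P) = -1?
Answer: 1463082/25 ≈ 58523.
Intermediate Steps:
G(X, I) = 1/(-1 + I) (G(X, I) = 1/(I - 1) = 1/(-1 + I))
V(B) = 2*B*(-102 + B) (V(B) = (-102 + B)*(2*B) = 2*B*(-102 + B))
(97 + 145)² + V(G(-15, -2*(-3 + 0))) = (97 + 145)² + 2*(-102 + 1/(-1 - 2*(-3 + 0)))/(-1 - 2*(-3 + 0)) = 242² + 2*(-102 + 1/(-1 - 2*(-3)))/(-1 - 2*(-3)) = 58564 + 2*(-102 + 1/(-1 + 6))/(-1 + 6) = 58564 + 2*(-102 + 1/5)/5 = 58564 + 2*(⅕)*(-102 + ⅕) = 58564 + 2*(⅕)*(-509/5) = 58564 - 1018/25 = 1463082/25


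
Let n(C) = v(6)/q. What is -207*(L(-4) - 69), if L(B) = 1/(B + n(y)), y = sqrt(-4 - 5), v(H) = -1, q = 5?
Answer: 100326/7 ≈ 14332.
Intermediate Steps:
y = 3*I (y = sqrt(-9) = 3*I ≈ 3.0*I)
n(C) = -1/5
L(B) = 1/(-1/5 + B) (L(B) = 1/(B - 1/5) = 1/(-1/5 + B))
-207*(L(-4) - 69) = -207*(5/(-1 + 5*(-4)) - 69) = -207*(5/(-1 - 20) - 69) = -207*(5/(-21) - 69) = -207*(5*(-1/21) - 69) = -207*(-5/21 - 69) = -207*(-1454/21) = 100326/7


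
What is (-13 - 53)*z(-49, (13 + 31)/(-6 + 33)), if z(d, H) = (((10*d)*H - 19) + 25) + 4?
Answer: 468380/9 ≈ 52042.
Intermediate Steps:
z(d, H) = 10 + 10*H*d (z(d, H) = ((10*H*d - 19) + 25) + 4 = ((-19 + 10*H*d) + 25) + 4 = (6 + 10*H*d) + 4 = 10 + 10*H*d)
(-13 - 53)*z(-49, (13 + 31)/(-6 + 33)) = (-13 - 53)*(10 + 10*((13 + 31)/(-6 + 33))*(-49)) = -66*(10 + 10*(44/27)*(-49)) = -66*(10 - 21560/27) = -66*(-21290/27) = 468380/9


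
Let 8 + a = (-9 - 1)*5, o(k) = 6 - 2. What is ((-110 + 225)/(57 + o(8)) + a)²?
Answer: 11716929/3721 ≈ 3148.9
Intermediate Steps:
o(k) = 4
a = -58 (a = -8 + (-9 - 1)*5 = -8 - 10*5 = -8 - 50 = -58)
((-110 + 225)/(57 + o(8)) + a)² = ((-110 + 225)/(57 + 4) - 58)² = (115/61 - 58)² = (-3423/61)² = 11716929/3721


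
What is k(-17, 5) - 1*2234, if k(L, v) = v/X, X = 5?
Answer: -2233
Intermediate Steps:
k(L, v) = v/5
k(-17, 5) - 1*2234 = (⅕)*5 - 1*2234 = 1 - 2234 = -2233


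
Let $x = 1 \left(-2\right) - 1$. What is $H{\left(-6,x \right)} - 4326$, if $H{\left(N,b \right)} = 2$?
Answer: $-4324$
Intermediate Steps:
$x = -3$ ($x = -2 - 1 = -3$)
$H{\left(-6,x \right)} - 4326 = 2 - 4326 = -4324$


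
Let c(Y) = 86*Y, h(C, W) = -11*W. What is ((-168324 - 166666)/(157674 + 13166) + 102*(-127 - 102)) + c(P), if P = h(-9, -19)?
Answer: -92013755/17084 ≈ -5386.0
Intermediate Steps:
P = 209 (P = -11*(-19) = 209)
((-168324 - 166666)/(157674 + 13166) + 102*(-127 - 102)) + c(P) = ((-168324 - 166666)/(157674 + 13166) + 102*(-127 - 102)) + 86*209 = (-334990/170840 + 102*(-229)) + 17974 = (-334990*1/170840 - 23358) + 17974 = (-33499/17084 - 23358) + 17974 = -399081571/17084 + 17974 = -92013755/17084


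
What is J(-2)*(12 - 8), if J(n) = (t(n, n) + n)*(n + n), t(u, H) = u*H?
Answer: -32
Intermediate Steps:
t(u, H) = H*u
J(n) = 2*n*(n + n²) (J(n) = (n*n + n)*(n + n) = (n² + n)*(2*n) = (n + n²)*(2*n) = 2*n*(n + n²))
J(-2)*(12 - 8) = (2*(-2)²*(1 - 2))*(12 - 8) = (2*4*(-1))*4 = -8*4 = -32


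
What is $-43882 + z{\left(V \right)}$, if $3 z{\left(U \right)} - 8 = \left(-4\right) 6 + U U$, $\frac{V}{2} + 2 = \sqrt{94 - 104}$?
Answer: $- \frac{131686}{3} - \frac{16 i \sqrt{10}}{3} \approx -43895.0 - 16.865 i$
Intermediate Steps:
$V = -4 + 2 i \sqrt{10}$ ($V = -4 + 2 \sqrt{94 - 104} = -4 + 2 \sqrt{-10} = -4 + 2 i \sqrt{10} \approx -4.0 + 6.3246 i$)
$z{\left(U \right)} = - \frac{16}{3} + \frac{U^{2}}{3}$ ($z{\left(U \right)} = \frac{8}{3} + \frac{\left(-4\right) 6 + U U}{3} = \frac{8}{3} + \frac{-24 + U^{2}}{3} = \frac{8}{3} + \left(-8 + \frac{U^{2}}{3}\right) = - \frac{16}{3} + \frac{U^{2}}{3}$)
$-43882 + z{\left(V \right)} = -43882 - \left(\frac{16}{3} - \frac{\left(-4 + 2 i \sqrt{10}\right)^{2}}{3}\right) = - \frac{131662}{3} + \frac{\left(-4 + 2 i \sqrt{10}\right)^{2}}{3}$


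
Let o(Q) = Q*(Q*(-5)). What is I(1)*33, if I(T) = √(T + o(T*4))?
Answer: 33*I*√79 ≈ 293.31*I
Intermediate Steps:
o(Q) = -5*Q² (o(Q) = Q*(-5*Q) = -5*Q²)
I(T) = √(T - 80*T²) (I(T) = √(T - 5*16*T²) = √(T - 80*T²))
I(1)*33 = √(1*(1 - 80*1))*33 = √(1*(1 - 80))*33 = √(1*(-79))*33 = √(-79)*33 = (I*√79)*33 = 33*I*√79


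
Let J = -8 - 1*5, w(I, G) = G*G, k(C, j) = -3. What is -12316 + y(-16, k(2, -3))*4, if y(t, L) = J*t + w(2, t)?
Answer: -10460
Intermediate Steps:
w(I, G) = G²
J = -13 (J = -8 - 5 = -13)
y(t, L) = t² - 13*t (y(t, L) = -13*t + t² = t² - 13*t)
-12316 + y(-16, k(2, -3))*4 = -12316 - 16*(-13 - 16)*4 = -12316 - 16*(-29)*4 = -12316 + 464*4 = -12316 + 1856 = -10460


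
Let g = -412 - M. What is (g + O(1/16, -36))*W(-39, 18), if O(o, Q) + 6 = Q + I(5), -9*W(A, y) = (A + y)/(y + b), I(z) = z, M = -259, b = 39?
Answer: -70/9 ≈ -7.7778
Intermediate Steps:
g = -153 (g = -412 - 1*(-259) = -412 + 259 = -153)
W(A, y) = -(A + y)/(9*(39 + y)) (W(A, y) = -(A + y)/(9*(y + 39)) = -(A + y)/(9*(39 + y)))
O(o, Q) = -1 + Q (O(o, Q) = -6 + (Q + 5) = -6 + (5 + Q) = -1 + Q)
(g + O(1/16, -36))*W(-39, 18) = (-153 + (-1 - 36))*((-1*(-39) - 1*18)/(9*(39 + 18))) = (-153 - 37)*((1/9)*(39 - 18)/57) = -190*21/(9*57) = -190*7/171 = -70/9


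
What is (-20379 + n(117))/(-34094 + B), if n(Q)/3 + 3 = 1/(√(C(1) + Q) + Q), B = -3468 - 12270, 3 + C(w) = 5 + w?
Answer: 92214807/225390136 + √30/112695068 ≈ 0.40913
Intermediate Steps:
C(w) = 2 + w (C(w) = -3 + (5 + w) = 2 + w)
B = -15738
n(Q) = -9 + 3/(Q + √(3 + Q)) (n(Q) = -9 + 3/(√((2 + 1) + Q) + Q) = -9 + 3/(√(3 + Q) + Q) = -9 + 3/(Q + √(3 + Q)))
(-20379 + n(117))/(-34094 + B) = (-20379 + 3*(1 - 3*117 - 3*√(3 + 117))/(117 + √(3 + 117)))/(-34094 - 15738) = (-20379 + 3*(1 - 351 - 6*√30)/(117 + √120))/(-49832) = (-20379 + 3*(1 - 351 - 6*√30)/(117 + 2*√30))*(-1/49832) = (-20379 + 3*(-350 - 6*√30)/(117 + 2*√30))*(-1/49832) = 20379/49832 - 3*(-350 - 6*√30)/(49832*(117 + 2*√30))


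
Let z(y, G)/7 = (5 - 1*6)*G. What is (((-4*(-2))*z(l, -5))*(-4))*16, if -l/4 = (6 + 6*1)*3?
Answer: -17920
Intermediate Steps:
l = -144 (l = -4*(6 + 6*1)*3 = -4*(6 + 6)*3 = -48*3 = -4*36 = -144)
z(y, G) = -7*G (z(y, G) = 7*((5 - 1*6)*G) = 7*((5 - 6)*G) = 7*(-G) = -7*G)
(((-4*(-2))*z(l, -5))*(-4))*16 = (((-4*(-2))*(-7*(-5)))*(-4))*16 = ((8*35)*(-4))*16 = (280*(-4))*16 = -1120*16 = -17920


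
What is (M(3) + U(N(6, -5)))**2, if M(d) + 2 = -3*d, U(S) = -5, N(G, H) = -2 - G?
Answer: 256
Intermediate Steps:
M(d) = -2 - 3*d
(M(3) + U(N(6, -5)))**2 = ((-2 - 3*3) - 5)**2 = ((-2 - 9) - 5)**2 = (-11 - 5)**2 = (-16)**2 = 256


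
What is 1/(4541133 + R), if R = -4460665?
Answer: 1/80468 ≈ 1.2427e-5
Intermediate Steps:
1/(4541133 + R) = 1/(4541133 - 4460665) = 1/80468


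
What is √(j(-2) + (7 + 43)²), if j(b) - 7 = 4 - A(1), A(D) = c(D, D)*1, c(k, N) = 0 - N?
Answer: 4*√157 ≈ 50.120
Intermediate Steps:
c(k, N) = -N
A(D) = -D (A(D) = -D*1 = -D)
j(b) = 12 (j(b) = 7 + (4 - (-1)) = 7 + (4 - 1*(-1)) = 7 + (4 + 1) = 7 + 5 = 12)
√(j(-2) + (7 + 43)²) = √(12 + (7 + 43)²) = √(12 + 50²) = √(12 + 2500) = √2512 = 4*√157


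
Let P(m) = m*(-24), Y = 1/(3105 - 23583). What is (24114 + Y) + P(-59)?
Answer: 522803339/20478 ≈ 25530.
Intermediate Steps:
Y = -1/20478 (Y = 1/(-20478) = -1/20478 ≈ -4.8833e-5)
P(m) = -24*m
(24114 + Y) + P(-59) = (24114 - 1/20478) - 24*(-59) = 493806491/20478 + 1416 = 522803339/20478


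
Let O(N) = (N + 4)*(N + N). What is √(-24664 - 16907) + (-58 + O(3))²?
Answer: 256 + 3*I*√4619 ≈ 256.0 + 203.89*I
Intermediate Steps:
O(N) = 2*N*(4 + N) (O(N) = (4 + N)*(2*N) = 2*N*(4 + N))
√(-24664 - 16907) + (-58 + O(3))² = √(-24664 - 16907) + (-58 + 2*3*(4 + 3))² = √(-41571) + (-58 + 2*3*7)² = 3*I*√4619 + (-58 + 42)² = 3*I*√4619 + (-16)² = 3*I*√4619 + 256 = 256 + 3*I*√4619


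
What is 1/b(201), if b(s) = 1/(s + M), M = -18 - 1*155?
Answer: 28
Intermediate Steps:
M = -173 (M = -18 - 155 = -173)
b(s) = 1/(-173 + s) (b(s) = 1/(s - 173) = 1/(-173 + s))
1/b(201) = 1/(1/(-173 + 201)) = 1/(1/28) = 28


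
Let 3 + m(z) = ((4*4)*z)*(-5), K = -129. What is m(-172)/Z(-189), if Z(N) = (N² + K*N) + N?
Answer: 13757/59913 ≈ 0.22962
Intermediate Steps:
Z(N) = N² - 128*N (Z(N) = (N² - 129*N) + N = N² - 128*N)
m(z) = -3 - 80*z (m(z) = -3 + ((4*4)*z)*(-5) = -3 + (16*z)*(-5) = -3 - 80*z)
m(-172)/Z(-189) = (-3 - 80*(-172))/((-189*(-128 - 189))) = (-3 + 13760)/((-189*(-317))) = 13757/59913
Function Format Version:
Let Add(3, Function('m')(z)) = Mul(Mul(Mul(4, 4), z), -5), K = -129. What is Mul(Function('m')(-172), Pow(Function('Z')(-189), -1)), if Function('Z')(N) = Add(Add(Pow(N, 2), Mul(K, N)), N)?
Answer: Rational(13757, 59913) ≈ 0.22962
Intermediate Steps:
Function('Z')(N) = Add(Pow(N, 2), Mul(-128, N)) (Function('Z')(N) = Add(Add(Pow(N, 2), Mul(-129, N)), N) = Add(Pow(N, 2), Mul(-128, N)))
Function('m')(z) = Add(-3, Mul(-80, z)) (Function('m')(z) = Add(-3, Mul(Mul(Mul(4, 4), z), -5)) = Add(-3, Mul(Mul(16, z), -5)) = Add(-3, Mul(-80, z)))
Mul(Function('m')(-172), Pow(Function('Z')(-189), -1)) = Mul(Add(-3, Mul(-80, -172)), Pow(Mul(-189, Add(-128, -189)), -1)) = Mul(Add(-3, 13760), Pow(Mul(-189, -317), -1)) = Mul(13757, Pow(59913, -1)) = Mul(13757, Rational(1, 59913)) = Rational(13757, 59913)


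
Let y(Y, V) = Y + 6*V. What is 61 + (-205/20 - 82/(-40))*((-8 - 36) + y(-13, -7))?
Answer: 4364/5 ≈ 872.80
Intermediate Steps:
61 + (-205/20 - 82/(-40))*((-8 - 36) + y(-13, -7)) = 61 + (-205/20 - 82/(-40))*((-8 - 36) + (-13 + 6*(-7))) = 61 + (-205*1/20 - 82*(-1/40))*(-44 + (-13 - 42)) = 61 + (-41/4 + 41/20)*(-44 - 55) = 61 - 41/5*(-99) = 61 + 4059/5 = 4364/5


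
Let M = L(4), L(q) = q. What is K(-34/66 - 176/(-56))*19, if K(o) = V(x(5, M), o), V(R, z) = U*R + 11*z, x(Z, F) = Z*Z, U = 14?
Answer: 151183/21 ≈ 7199.2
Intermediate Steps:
M = 4
x(Z, F) = Z²
V(R, z) = 11*z + 14*R (V(R, z) = 14*R + 11*z = 11*z + 14*R)
K(o) = 350 + 11*o (K(o) = 11*o + 14*5² = 11*o + 14*25 = 11*o + 350 = 350 + 11*o)
K(-34/66 - 176/(-56))*19 = (350 + 11*(-34/66 - 176/(-56)))*19 = (350 + 11*(-34*1/66 - 176*(-1/56)))*19 = (350 + 11*(-17/33 + 22/7))*19 = (350 + 11*(607/231))*19 = (350 + 607/21)*19 = (7957/21)*19 = 151183/21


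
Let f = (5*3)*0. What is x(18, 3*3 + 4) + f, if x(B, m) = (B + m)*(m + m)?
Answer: 806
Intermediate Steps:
f = 0 (f = 15*0 = 0)
x(B, m) = 2*m*(B + m) (x(B, m) = (B + m)*(2*m) = 2*m*(B + m))
x(18, 3*3 + 4) + f = 2*(3*3 + 4)*(18 + (3*3 + 4)) + 0 = 2*(9 + 4)*(18 + (9 + 4)) + 0 = 2*13*(18 + 13) + 0 = 2*13*31 + 0 = 806 + 0 = 806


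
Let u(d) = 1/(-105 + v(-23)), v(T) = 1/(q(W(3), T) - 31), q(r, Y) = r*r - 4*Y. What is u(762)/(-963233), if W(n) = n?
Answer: 70/7078799317 ≈ 9.8887e-9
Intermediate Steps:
q(r, Y) = r**2 - 4*Y
v(T) = 1/(-22 - 4*T) (v(T) = 1/((3**2 - 4*T) - 31) = 1/((9 - 4*T) - 31) = 1/(-22 - 4*T))
u(d) = -70/7349 (u(d) = 1/(-105 - 1/(22 + 4*(-23))) = 1/(-105 - 1/(22 - 92)) = 1/(-105 - 1/(-70)) = 1/(-105 - 1*(-1/70)) = 1/(-105 + 1/70) = 1/(-7349/70) = -70/7349)
u(762)/(-963233) = -70/7349/(-963233) = -70/7349*(-1/963233) = 70/7078799317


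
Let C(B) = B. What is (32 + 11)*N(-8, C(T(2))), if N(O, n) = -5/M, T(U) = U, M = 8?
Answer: -215/8 ≈ -26.875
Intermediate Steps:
N(O, n) = -5/8
(32 + 11)*N(-8, C(T(2))) = (32 + 11)*(-5/8) = 43*(-5/8) = -215/8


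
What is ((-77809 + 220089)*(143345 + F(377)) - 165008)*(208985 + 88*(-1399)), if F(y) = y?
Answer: 1755982726725696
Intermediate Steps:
((-77809 + 220089)*(143345 + F(377)) - 165008)*(208985 + 88*(-1399)) = ((-77809 + 220089)*(143345 + 377) - 165008)*(208985 + 88*(-1399)) = (142280*143722 - 165008)*(208985 - 123112) = (20448766160 - 165008)*85873 = 20448601152*85873 = 1755982726725696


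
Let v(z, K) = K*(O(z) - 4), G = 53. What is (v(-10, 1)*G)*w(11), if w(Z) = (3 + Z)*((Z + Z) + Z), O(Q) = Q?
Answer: -342804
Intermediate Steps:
v(z, K) = K*(-4 + z) (v(z, K) = K*(z - 4) = K*(-4 + z))
w(Z) = 3*Z*(3 + Z) (w(Z) = (3 + Z)*(2*Z + Z) = (3 + Z)*(3*Z) = 3*Z*(3 + Z))
(v(-10, 1)*G)*w(11) = ((1*(-4 - 10))*53)*(3*11*(3 + 11)) = ((1*(-14))*53)*(3*11*14) = -14*53*462 = -742*462 = -342804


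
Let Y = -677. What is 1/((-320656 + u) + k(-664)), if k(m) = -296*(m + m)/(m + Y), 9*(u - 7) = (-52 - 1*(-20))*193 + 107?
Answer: -1341/431287678 ≈ -3.1093e-6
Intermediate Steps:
u = -2002/3 (u = 7 + ((-52 - 1*(-20))*193 + 107)/9 = 7 + ((-52 + 20)*193 + 107)/9 = 7 + (-32*193 + 107)/9 = 7 + (-6176 + 107)/9 = 7 + (⅑)*(-6069) = 7 - 2023/3 = -2002/3 ≈ -667.33)
k(m) = -592*m/(-677 + m) (k(m) = -296*(m + m)/(m - 677) = -296*2*m/(-677 + m) = -592*m/(-677 + m))
1/((-320656 + u) + k(-664)) = 1/((-320656 - 2002/3) - 592*(-664)/(-677 - 664)) = 1/(-963970/3 - 592*(-664)/(-1341)) = 1/(-963970/3 - 592*(-664)*(-1/1341)) = 1/(-963970/3 - 393088/1341) = 1/(-431287678/1341) = -1341/431287678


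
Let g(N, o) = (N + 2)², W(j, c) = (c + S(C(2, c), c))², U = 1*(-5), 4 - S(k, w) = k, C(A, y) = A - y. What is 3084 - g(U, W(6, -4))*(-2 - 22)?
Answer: 3300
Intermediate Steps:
S(k, w) = 4 - k
U = -5
W(j, c) = (2 + 2*c)² (W(j, c) = (c + (4 - (2 - c)))² = (c + (4 + (-2 + c)))² = (c + (2 + c))² = (2 + 2*c)²)
g(N, o) = (2 + N)²
3084 - g(U, W(6, -4))*(-2 - 22) = 3084 - (2 - 5)²*(-2 - 22) = 3084 - (-3)²*(-24) = 3084 - 9*(-24) = 3084 - 1*(-216) = 3084 + 216 = 3300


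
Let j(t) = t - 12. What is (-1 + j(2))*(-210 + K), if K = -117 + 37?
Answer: 3190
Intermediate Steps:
K = -80
j(t) = -12 + t
(-1 + j(2))*(-210 + K) = (-1 + (-12 + 2))*(-210 - 80) = (-1 - 10)*(-290) = -11*(-290) = 3190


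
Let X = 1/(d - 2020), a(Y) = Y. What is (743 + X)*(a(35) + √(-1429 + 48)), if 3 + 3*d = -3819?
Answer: 85660435/3294 + 2447441*I*√1381/3294 ≈ 26005.0 + 27611.0*I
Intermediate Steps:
d = -1274 (d = -1 + (⅓)*(-3819) = -1 - 1273 = -1274)
X = -1/3294 (X = 1/(-1274 - 2020) = 1/(-3294) = -1/3294 ≈ -0.00030358)
(743 + X)*(a(35) + √(-1429 + 48)) = (743 - 1/3294)*(35 + √(-1429 + 48)) = 2447441*(35 + √(-1381))/3294 = 2447441*(35 + I*√1381)/3294 = 85660435/3294 + 2447441*I*√1381/3294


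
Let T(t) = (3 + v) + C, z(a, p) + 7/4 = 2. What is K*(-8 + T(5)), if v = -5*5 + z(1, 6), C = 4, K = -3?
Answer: 309/4 ≈ 77.250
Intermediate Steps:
z(a, p) = ¼ (z(a, p) = -7/4 + 2 = ¼)
v = -99/4 (v = -5*5 + ¼ = -25 + ¼ = -99/4 ≈ -24.750)
T(t) = -71/4 (T(t) = (3 - 99/4) + 4 = -87/4 + 4 = -71/4)
K*(-8 + T(5)) = -3*(-8 - 71/4) = -3*(-103/4) = 309/4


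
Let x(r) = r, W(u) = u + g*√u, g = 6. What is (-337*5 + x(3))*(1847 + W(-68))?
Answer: -2992278 - 20184*I*√17 ≈ -2.9923e+6 - 83221.0*I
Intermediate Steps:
W(u) = u + 6*√u
(-337*5 + x(3))*(1847 + W(-68)) = (-337*5 + 3)*(1847 + (-68 + 6*√(-68))) = (-1685 + 3)*(1847 + (-68 + 6*(2*I*√17))) = -1682*(1847 + (-68 + 12*I*√17)) = -1682*(1779 + 12*I*√17) = -2992278 - 20184*I*√17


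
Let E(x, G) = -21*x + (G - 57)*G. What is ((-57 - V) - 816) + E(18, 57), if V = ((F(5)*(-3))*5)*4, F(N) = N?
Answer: -951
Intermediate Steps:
E(x, G) = -21*x + G*(-57 + G) (E(x, G) = -21*x + (-57 + G)*G = -21*x + G*(-57 + G))
V = -300 (V = ((5*(-3))*5)*4 = -15*5*4 = -75*4 = -300)
((-57 - V) - 816) + E(18, 57) = ((-57 - 1*(-300)) - 816) + (57² - 57*57 - 21*18) = ((-57 + 300) - 816) + (3249 - 3249 - 378) = (243 - 816) - 378 = -573 - 378 = -951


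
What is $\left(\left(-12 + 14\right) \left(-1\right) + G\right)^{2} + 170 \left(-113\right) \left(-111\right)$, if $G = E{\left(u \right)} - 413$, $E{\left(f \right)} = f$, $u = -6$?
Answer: $2309551$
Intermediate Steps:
$G = -419$ ($G = -6 - 413 = -419$)
$\left(\left(-12 + 14\right) \left(-1\right) + G\right)^{2} + 170 \left(-113\right) \left(-111\right) = \left(\left(-12 + 14\right) \left(-1\right) - 419\right)^{2} + 170 \left(-113\right) \left(-111\right) = \left(2 \left(-1\right) - 419\right)^{2} - -2132310 = \left(-2 - 419\right)^{2} + 2132310 = \left(-421\right)^{2} + 2132310 = 177241 + 2132310 = 2309551$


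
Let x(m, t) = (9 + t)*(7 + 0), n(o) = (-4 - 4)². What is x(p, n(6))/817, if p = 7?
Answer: 511/817 ≈ 0.62546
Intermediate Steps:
n(o) = 64 (n(o) = (-8)² = 64)
x(m, t) = 63 + 7*t (x(m, t) = (9 + t)*7 = 63 + 7*t)
x(p, n(6))/817 = (63 + 7*64)/817 = (63 + 448)*(1/817) = 511*(1/817) = 511/817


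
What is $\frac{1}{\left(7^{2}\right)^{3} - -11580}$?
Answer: $\frac{1}{129229} \approx 7.7382 \cdot 10^{-6}$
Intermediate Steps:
$\frac{1}{\left(7^{2}\right)^{3} - -11580} = \frac{1}{49^{3} + 11580} = \frac{1}{117649 + 11580} = \frac{1}{129229}$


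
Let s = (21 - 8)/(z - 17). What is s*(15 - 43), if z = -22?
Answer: 28/3 ≈ 9.3333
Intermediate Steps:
s = -⅓ (s = (21 - 8)/(-22 - 17) = 13/(-39) = 13*(-1/39) = -⅓ ≈ -0.33333)
s*(15 - 43) = -(15 - 43)/3 = -⅓*(-28) = 28/3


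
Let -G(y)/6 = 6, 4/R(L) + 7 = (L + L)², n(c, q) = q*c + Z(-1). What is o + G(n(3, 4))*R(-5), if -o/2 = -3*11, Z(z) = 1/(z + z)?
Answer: 1998/31 ≈ 64.452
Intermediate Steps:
Z(z) = 1/(2*z)
n(c, q) = -½ + c*q (n(c, q) = q*c + (½)/(-1) = c*q + (½)*(-1) = c*q - ½ = -½ + c*q)
R(L) = 4/(-7 + 4*L²) (R(L) = 4/(-7 + (L + L)²) = 4/(-7 + (2*L)²) = 4/(-7 + 4*L²))
o = 66 (o = -(-6)*11 = -2*(-33) = 66)
G(y) = -36 (G(y) = -6*6 = -36)
o + G(n(3, 4))*R(-5) = 66 - 144/(-7 + 4*(-5)²) = 66 - 144/(-7 + 4*25) = 66 - 144/(-7 + 100) = 66 - 144/93 = 66 - 36*4/93 = 66 - 48/31 = 1998/31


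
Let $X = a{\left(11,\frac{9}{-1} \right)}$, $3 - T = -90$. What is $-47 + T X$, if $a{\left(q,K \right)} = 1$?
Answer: $46$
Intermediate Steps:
$T = 93$ ($T = 3 - -90 = 3 + 90 = 93$)
$X = 1$
$-47 + T X = -47 + 93 \cdot 1 = -47 + 93 = 46$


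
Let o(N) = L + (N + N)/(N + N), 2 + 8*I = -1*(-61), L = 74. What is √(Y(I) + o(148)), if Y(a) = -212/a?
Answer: √161011/59 ≈ 6.8010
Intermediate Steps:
I = 59/8 (I = -¼ + (-1*(-61))/8 = -¼ + (⅛)*61 = -¼ + 61/8 = 59/8 ≈ 7.3750)
o(N) = 75 (o(N) = 74 + (N + N)/(N + N) = 74 + (2*N)/((2*N)) = 74 + (2*N)*(1/(2*N)) = 74 + 1 = 75)
√(Y(I) + o(148)) = √(-212/59/8 + 75) = √(-212*8/59 + 75) = √(-1696/59 + 75) = √(2729/59) = √161011/59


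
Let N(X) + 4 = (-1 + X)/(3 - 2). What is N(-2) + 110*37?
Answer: 4063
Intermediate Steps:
N(X) = -5 + X (N(X) = -4 + (-1 + X)/(3 - 2) = -4 + (-1 + X)/1 = -4 + (-1 + X)*1 = -4 + (-1 + X) = -5 + X)
N(-2) + 110*37 = (-5 - 2) + 110*37 = -7 + 4070 = 4063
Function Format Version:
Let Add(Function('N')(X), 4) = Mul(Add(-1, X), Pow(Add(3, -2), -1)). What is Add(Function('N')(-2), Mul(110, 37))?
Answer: 4063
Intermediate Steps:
Function('N')(X) = Add(-5, X) (Function('N')(X) = Add(-4, Mul(Add(-1, X), Pow(Add(3, -2), -1))) = Add(-4, Mul(Add(-1, X), Pow(1, -1))) = Add(-4, Mul(Add(-1, X), 1)) = Add(-4, Add(-1, X)) = Add(-5, X))
Add(Function('N')(-2), Mul(110, 37)) = Add(Add(-5, -2), Mul(110, 37)) = Add(-7, 4070) = 4063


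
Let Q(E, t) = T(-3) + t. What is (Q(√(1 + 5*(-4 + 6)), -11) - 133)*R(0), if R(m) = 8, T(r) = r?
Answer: -1176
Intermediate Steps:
Q(E, t) = -3 + t
(Q(√(1 + 5*(-4 + 6)), -11) - 133)*R(0) = ((-3 - 11) - 133)*8 = (-14 - 133)*8 = -147*8 = -1176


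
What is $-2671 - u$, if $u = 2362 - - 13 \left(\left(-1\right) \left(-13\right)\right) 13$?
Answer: $-7230$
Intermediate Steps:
$u = 4559$ ($u = 2362 - \left(-13\right) 13 \cdot 13 = 2362 - \left(-169\right) 13 = 2362 - -2197 = 2362 + 2197 = 4559$)
$-2671 - u = -2671 - 4559 = -7230$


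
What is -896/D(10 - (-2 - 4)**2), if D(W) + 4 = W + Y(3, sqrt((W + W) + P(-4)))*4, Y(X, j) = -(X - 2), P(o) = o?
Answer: 448/17 ≈ 26.353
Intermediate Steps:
Y(X, j) = 2 - X (Y(X, j) = -(-2 + X) = 2 - X)
D(W) = -8 + W (D(W) = -4 + (W + (2 - 1*3)*4) = -4 + (W + (2 - 3)*4) = -4 + (W - 1*4) = -4 + (W - 4) = -4 + (-4 + W) = -8 + W)
-896/D(10 - (-2 - 4)**2) = -896/(-8 + (10 - (-2 - 4)**2)) = -896/(-8 + (10 - 1*(-6)**2)) = -896/(-8 + (10 - 1*36)) = -896/(-8 + (10 - 36)) = -896/(-8 - 26) = -896/(-34) = -896*(-1/34) = 448/17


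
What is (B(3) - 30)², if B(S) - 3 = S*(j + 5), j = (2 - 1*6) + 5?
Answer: 81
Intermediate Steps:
j = 1 (j = (2 - 6) + 5 = -4 + 5 = 1)
B(S) = 3 + 6*S (B(S) = 3 + S*(1 + 5) = 3 + S*6 = 3 + 6*S)
(B(3) - 30)² = ((3 + 6*3) - 30)² = ((3 + 18) - 30)² = (21 - 30)² = (-9)² = 81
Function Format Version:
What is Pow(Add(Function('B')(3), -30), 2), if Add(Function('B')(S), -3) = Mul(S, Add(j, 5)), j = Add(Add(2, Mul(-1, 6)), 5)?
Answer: 81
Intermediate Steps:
j = 1 (j = Add(Add(2, -6), 5) = Add(-4, 5) = 1)
Function('B')(S) = Add(3, Mul(6, S)) (Function('B')(S) = Add(3, Mul(S, Add(1, 5))) = Add(3, Mul(S, 6)) = Add(3, Mul(6, S)))
Pow(Add(Function('B')(3), -30), 2) = Pow(Add(Add(3, Mul(6, 3)), -30), 2) = Pow(Add(Add(3, 18), -30), 2) = Pow(Add(21, -30), 2) = Pow(-9, 2) = 81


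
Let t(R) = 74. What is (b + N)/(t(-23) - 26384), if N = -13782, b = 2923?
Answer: 10859/26310 ≈ 0.41273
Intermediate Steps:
(b + N)/(t(-23) - 26384) = (2923 - 13782)/(74 - 26384) = -10859/(-26310) = -10859*(-1/26310) = 10859/26310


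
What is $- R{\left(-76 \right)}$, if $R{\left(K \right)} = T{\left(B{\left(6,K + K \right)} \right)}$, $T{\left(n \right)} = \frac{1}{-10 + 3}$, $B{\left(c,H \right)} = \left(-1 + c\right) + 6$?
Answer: $\frac{1}{7} \approx 0.14286$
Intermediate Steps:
$B{\left(c,H \right)} = 5 + c$
$T{\left(n \right)} = - \frac{1}{7}$ ($T{\left(n \right)} = \frac{1}{-7} = - \frac{1}{7}$)
$R{\left(K \right)} = - \frac{1}{7}$
$- R{\left(-76 \right)} = \left(-1\right) \left(- \frac{1}{7}\right) = \frac{1}{7}$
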